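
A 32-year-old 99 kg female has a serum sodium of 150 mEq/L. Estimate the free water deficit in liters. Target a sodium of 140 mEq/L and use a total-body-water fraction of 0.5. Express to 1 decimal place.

TBW = 0.5 · 99 = 49.5 L
Free water deficit = TBW · (Na/140 − 1)
= 49.5 · (150/140 − 1)
= 49.5 · 0.0714
= 3.53 L

3.5 L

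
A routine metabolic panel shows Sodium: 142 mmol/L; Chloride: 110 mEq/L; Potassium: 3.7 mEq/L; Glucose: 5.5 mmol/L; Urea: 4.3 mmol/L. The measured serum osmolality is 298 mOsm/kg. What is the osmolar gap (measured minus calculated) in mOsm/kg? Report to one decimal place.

Calculated osmolality = 2·Na + glucose + urea
= 2·142 + 5.5 + 4.3
= 284 + 5.50 + 4.30
= 293.8 mOsm/kg ≈ 293.8 mOsm/kg
Osmolar gap = measured − calculated = 298 − 293.8 = 4.2 mOsm/kg

4.2 mOsm/kg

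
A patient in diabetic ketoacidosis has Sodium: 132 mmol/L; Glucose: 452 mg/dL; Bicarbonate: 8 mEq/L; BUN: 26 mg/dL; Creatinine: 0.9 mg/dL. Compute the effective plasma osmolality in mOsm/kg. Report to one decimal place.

289.1 mOsm/kg

Effective osmolality excludes urea (freely permeant across cell membranes):
2·Na + glucose/18
= 2·132 + 452/18
= 264 + 25.11
= 289.11 mOsm/kg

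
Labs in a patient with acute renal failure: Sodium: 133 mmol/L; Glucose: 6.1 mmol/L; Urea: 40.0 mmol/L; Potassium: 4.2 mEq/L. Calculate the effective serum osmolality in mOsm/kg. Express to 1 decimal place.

Effective osmolality excludes urea (freely permeant across cell membranes):
2·Na + glucose
= 2·133 + 6.1
= 266 + 6.1
= 272.1 mOsm/kg

272.1 mOsm/kg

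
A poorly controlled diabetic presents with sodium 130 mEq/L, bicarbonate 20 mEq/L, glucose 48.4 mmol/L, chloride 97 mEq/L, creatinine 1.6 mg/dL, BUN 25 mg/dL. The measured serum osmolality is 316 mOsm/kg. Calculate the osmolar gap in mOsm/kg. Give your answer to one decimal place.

Calculated osmolality = 2·Na + glucose + BUN/2.8
= 2·130 + 48.4 + 25/2.8
= 260 + 48.40 + 8.93
= 317.33 mOsm/kg ≈ 317.3 mOsm/kg
Osmolar gap = measured − calculated = 316 − 317.3 = -1.3 mOsm/kg

-1.3 mOsm/kg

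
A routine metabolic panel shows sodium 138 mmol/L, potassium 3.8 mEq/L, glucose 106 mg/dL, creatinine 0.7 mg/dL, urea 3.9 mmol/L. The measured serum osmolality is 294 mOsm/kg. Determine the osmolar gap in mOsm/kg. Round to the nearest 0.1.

Calculated osmolality = 2·Na + glucose/18 + urea
= 2·138 + 106/18 + 3.9
= 276 + 5.89 + 3.90
= 285.79 mOsm/kg ≈ 285.8 mOsm/kg
Osmolar gap = measured − calculated = 294 − 285.8 = 8.2 mOsm/kg

8.2 mOsm/kg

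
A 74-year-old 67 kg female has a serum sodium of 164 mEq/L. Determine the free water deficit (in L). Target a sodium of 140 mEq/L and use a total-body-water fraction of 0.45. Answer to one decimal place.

5.2 L

TBW = 0.45 · 67 = 30.15 L
Free water deficit = TBW · (Na/140 − 1)
= 30.15 · (164/140 − 1)
= 30.15 · 0.1714
= 5.17 L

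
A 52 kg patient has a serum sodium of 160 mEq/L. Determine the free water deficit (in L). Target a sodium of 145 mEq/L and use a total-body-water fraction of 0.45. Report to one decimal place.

2.4 L

TBW = 0.45 · 52 = 23.4 L
Free water deficit = TBW · (Na/145 − 1)
= 23.4 · (160/145 − 1)
= 23.4 · 0.1034
= 2.42 L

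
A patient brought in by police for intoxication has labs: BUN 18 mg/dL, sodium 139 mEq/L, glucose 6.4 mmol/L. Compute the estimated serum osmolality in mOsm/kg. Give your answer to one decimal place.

290.8 mOsm/kg

Calculated osmolality = 2·Na + glucose + BUN/2.8
= 2·139 + 6.4 + 18/2.8
= 278 + 6.40 + 6.43
= 290.83 mOsm/kg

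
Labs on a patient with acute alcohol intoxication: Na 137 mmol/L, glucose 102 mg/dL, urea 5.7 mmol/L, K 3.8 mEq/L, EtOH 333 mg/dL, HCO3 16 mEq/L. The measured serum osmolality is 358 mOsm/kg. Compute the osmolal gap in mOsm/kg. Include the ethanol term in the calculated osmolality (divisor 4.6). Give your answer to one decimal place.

0.2 mOsm/kg

Calculated osmolality = 2·Na + glucose/18 + urea + ethanol/4.6
= 2·137 + 102/18 + 5.7 + 333/4.6
= 274 + 5.67 + 5.70 + 72.39
= 357.76 mOsm/kg ≈ 357.8 mOsm/kg
Osmolar gap = measured − calculated = 358 − 357.8 = 0.2 mOsm/kg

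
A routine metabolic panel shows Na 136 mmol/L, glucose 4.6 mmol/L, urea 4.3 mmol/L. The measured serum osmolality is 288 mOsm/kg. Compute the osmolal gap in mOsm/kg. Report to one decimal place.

7.1 mOsm/kg

Calculated osmolality = 2·Na + glucose + urea
= 2·136 + 4.6 + 4.3
= 272 + 4.60 + 4.30
= 280.9 mOsm/kg ≈ 280.9 mOsm/kg
Osmolar gap = measured − calculated = 288 − 280.9 = 7.1 mOsm/kg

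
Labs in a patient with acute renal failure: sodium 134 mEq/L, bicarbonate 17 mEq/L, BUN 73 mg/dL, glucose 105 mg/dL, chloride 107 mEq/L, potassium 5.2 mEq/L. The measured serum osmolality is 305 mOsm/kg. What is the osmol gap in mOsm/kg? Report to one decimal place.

5.1 mOsm/kg

Calculated osmolality = 2·Na + glucose/18 + BUN/2.8
= 2·134 + 105/18 + 73/2.8
= 268 + 5.83 + 26.07
= 299.9 mOsm/kg ≈ 299.9 mOsm/kg
Osmolar gap = measured − calculated = 305 − 299.9 = 5.1 mOsm/kg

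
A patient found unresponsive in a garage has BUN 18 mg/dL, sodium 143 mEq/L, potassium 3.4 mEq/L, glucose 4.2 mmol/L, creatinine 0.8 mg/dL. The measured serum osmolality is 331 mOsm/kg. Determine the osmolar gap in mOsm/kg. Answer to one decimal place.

Calculated osmolality = 2·Na + glucose + BUN/2.8
= 2·143 + 4.2 + 18/2.8
= 286 + 4.20 + 6.43
= 296.63 mOsm/kg ≈ 296.6 mOsm/kg
Osmolar gap = measured − calculated = 331 − 296.6 = 34.4 mOsm/kg

34.4 mOsm/kg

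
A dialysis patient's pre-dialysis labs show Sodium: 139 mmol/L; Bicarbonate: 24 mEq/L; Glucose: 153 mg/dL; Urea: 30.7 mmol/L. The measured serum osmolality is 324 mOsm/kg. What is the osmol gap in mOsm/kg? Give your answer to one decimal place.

Calculated osmolality = 2·Na + glucose/18 + urea
= 2·139 + 153/18 + 30.7
= 278 + 8.50 + 30.70
= 317.2 mOsm/kg ≈ 317.2 mOsm/kg
Osmolar gap = measured − calculated = 324 − 317.2 = 6.8 mOsm/kg

6.8 mOsm/kg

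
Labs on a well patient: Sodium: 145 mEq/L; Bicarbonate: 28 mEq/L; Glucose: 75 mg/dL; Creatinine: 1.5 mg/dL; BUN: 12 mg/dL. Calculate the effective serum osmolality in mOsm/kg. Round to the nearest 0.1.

Effective osmolality excludes urea (freely permeant across cell membranes):
2·Na + glucose/18
= 2·145 + 75/18
= 290 + 4.17
= 294.17 mOsm/kg

294.2 mOsm/kg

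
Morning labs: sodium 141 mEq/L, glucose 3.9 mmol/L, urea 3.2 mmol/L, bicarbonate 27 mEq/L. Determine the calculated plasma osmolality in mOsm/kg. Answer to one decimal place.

Calculated osmolality = 2·Na + glucose + urea
= 2·141 + 3.9 + 3.2
= 282 + 3.90 + 3.20
= 289.1 mOsm/kg

289.1 mOsm/kg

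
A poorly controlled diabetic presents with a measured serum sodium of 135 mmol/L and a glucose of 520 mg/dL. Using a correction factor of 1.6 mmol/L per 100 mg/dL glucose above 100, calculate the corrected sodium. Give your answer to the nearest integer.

142 mmol/L

Corrected Na = measured Na + 1.6 · (glucose − 100)/100
= 135 + 1.6 · (520 − 100)/100
= 135 + 6.7
= 141.7 mmol/L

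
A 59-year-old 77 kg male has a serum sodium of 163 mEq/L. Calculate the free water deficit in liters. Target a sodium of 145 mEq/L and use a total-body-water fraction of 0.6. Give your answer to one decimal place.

5.7 L

TBW = 0.6 · 77 = 46.2 L
Free water deficit = TBW · (Na/145 − 1)
= 46.2 · (163/145 − 1)
= 46.2 · 0.1241
= 5.73 L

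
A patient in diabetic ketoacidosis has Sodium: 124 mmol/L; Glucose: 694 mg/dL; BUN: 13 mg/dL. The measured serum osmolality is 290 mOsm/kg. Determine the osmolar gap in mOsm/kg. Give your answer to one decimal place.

-1.2 mOsm/kg

Calculated osmolality = 2·Na + glucose/18 + BUN/2.8
= 2·124 + 694/18 + 13/2.8
= 248 + 38.56 + 4.64
= 291.2 mOsm/kg ≈ 291.2 mOsm/kg
Osmolar gap = measured − calculated = 290 − 291.2 = -1.2 mOsm/kg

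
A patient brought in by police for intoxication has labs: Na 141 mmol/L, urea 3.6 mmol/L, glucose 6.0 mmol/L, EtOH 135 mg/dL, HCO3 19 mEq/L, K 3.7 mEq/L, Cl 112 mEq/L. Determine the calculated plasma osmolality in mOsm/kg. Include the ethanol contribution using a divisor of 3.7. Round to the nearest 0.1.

328.1 mOsm/kg

Calculated osmolality = 2·Na + glucose + urea + ethanol/3.7
= 2·141 + 6 + 3.6 + 135/3.7
= 282 + 6 + 3.60 + 36.49
= 328.09 mOsm/kg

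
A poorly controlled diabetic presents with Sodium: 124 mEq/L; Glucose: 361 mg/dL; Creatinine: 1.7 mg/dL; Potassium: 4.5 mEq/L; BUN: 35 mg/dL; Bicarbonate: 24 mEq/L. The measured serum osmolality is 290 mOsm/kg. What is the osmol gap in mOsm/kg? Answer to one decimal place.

Calculated osmolality = 2·Na + glucose/18 + BUN/2.8
= 2·124 + 361/18 + 35/2.8
= 248 + 20.06 + 12.50
= 280.56 mOsm/kg ≈ 280.6 mOsm/kg
Osmolar gap = measured − calculated = 290 − 280.6 = 9.4 mOsm/kg

9.4 mOsm/kg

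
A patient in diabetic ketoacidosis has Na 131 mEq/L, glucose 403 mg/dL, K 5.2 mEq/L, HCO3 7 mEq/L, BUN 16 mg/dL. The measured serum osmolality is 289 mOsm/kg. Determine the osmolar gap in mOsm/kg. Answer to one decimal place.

-1.1 mOsm/kg

Calculated osmolality = 2·Na + glucose/18 + BUN/2.8
= 2·131 + 403/18 + 16/2.8
= 262 + 22.39 + 5.71
= 290.1 mOsm/kg ≈ 290.1 mOsm/kg
Osmolar gap = measured − calculated = 289 − 290.1 = -1.1 mOsm/kg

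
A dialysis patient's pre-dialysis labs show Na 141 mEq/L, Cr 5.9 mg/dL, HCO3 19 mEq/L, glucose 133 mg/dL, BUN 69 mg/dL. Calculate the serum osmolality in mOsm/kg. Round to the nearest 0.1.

Calculated osmolality = 2·Na + glucose/18 + BUN/2.8
= 2·141 + 133/18 + 69/2.8
= 282 + 7.39 + 24.64
= 314.03 mOsm/kg

314.0 mOsm/kg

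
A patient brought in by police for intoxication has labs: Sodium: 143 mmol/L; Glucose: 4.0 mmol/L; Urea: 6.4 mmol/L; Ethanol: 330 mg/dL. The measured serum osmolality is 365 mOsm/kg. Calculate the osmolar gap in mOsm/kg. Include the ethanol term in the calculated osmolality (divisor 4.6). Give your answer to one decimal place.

Calculated osmolality = 2·Na + glucose + urea + ethanol/4.6
= 2·143 + 4 + 6.4 + 330/4.6
= 286 + 4 + 6.40 + 71.74
= 368.14 mOsm/kg ≈ 368.1 mOsm/kg
Osmolar gap = measured − calculated = 365 − 368.1 = -3.1 mOsm/kg

-3.1 mOsm/kg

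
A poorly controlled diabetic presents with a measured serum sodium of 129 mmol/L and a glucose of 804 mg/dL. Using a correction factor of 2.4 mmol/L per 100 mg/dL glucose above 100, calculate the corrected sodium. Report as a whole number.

146 mmol/L

Corrected Na = measured Na + 2.4 · (glucose − 100)/100
= 129 + 2.4 · (804 − 100)/100
= 129 + 16.9
= 145.9 mmol/L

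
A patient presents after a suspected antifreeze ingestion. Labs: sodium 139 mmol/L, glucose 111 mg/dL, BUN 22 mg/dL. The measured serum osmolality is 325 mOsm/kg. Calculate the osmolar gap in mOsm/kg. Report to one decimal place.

33.0 mOsm/kg

Calculated osmolality = 2·Na + glucose/18 + BUN/2.8
= 2·139 + 111/18 + 22/2.8
= 278 + 6.17 + 7.86
= 292.03 mOsm/kg ≈ 292.0 mOsm/kg
Osmolar gap = measured − calculated = 325 − 292.0 = 33.0 mOsm/kg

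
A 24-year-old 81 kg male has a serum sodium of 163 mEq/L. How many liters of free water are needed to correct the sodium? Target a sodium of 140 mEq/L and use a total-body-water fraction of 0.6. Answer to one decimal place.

8.0 L

TBW = 0.6 · 81 = 48.6 L
Free water deficit = TBW · (Na/140 − 1)
= 48.6 · (163/140 − 1)
= 48.6 · 0.1643
= 7.98 L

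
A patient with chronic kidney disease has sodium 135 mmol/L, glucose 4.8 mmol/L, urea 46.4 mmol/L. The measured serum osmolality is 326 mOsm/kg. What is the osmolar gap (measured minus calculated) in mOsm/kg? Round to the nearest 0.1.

4.8 mOsm/kg

Calculated osmolality = 2·Na + glucose + urea
= 2·135 + 4.8 + 46.4
= 270 + 4.80 + 46.40
= 321.2 mOsm/kg ≈ 321.2 mOsm/kg
Osmolar gap = measured − calculated = 326 − 321.2 = 4.8 mOsm/kg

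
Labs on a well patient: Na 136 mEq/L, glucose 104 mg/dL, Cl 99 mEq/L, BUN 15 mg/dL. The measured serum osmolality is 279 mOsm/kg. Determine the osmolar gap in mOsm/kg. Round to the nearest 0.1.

-4.1 mOsm/kg

Calculated osmolality = 2·Na + glucose/18 + BUN/2.8
= 2·136 + 104/18 + 15/2.8
= 272 + 5.78 + 5.36
= 283.14 mOsm/kg ≈ 283.1 mOsm/kg
Osmolar gap = measured − calculated = 279 − 283.1 = -4.1 mOsm/kg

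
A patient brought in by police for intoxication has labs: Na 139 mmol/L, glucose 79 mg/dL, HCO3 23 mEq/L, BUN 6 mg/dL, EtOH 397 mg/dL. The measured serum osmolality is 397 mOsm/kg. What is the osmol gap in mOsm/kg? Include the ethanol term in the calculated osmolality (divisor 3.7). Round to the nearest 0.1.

Calculated osmolality = 2·Na + glucose/18 + BUN/2.8 + ethanol/3.7
= 2·139 + 79/18 + 6/2.8 + 397/3.7
= 278 + 4.39 + 2.14 + 107.30
= 391.83 mOsm/kg ≈ 391.8 mOsm/kg
Osmolar gap = measured − calculated = 397 − 391.8 = 5.2 mOsm/kg

5.2 mOsm/kg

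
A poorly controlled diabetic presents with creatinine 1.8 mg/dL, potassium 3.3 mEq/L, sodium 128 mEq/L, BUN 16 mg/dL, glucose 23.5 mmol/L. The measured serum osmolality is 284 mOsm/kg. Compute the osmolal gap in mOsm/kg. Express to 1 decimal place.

Calculated osmolality = 2·Na + glucose + BUN/2.8
= 2·128 + 23.5 + 16/2.8
= 256 + 23.50 + 5.71
= 285.21 mOsm/kg ≈ 285.2 mOsm/kg
Osmolar gap = measured − calculated = 284 − 285.2 = -1.2 mOsm/kg

-1.2 mOsm/kg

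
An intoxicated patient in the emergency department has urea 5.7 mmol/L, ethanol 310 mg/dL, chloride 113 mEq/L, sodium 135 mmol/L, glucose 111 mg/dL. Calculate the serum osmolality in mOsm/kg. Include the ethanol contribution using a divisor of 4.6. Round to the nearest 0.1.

349.3 mOsm/kg

Calculated osmolality = 2·Na + glucose/18 + urea + ethanol/4.6
= 2·135 + 111/18 + 5.7 + 310/4.6
= 270 + 6.17 + 5.70 + 67.39
= 349.26 mOsm/kg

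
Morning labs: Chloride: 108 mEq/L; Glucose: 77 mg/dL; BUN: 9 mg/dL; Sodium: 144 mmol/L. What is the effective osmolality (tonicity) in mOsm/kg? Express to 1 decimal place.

292.3 mOsm/kg

Effective osmolality excludes urea (freely permeant across cell membranes):
2·Na + glucose/18
= 2·144 + 77/18
= 288 + 4.28
= 292.28 mOsm/kg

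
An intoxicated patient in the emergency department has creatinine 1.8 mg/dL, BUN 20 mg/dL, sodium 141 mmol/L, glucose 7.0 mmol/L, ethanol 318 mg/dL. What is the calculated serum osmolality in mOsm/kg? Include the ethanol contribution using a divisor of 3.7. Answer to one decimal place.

382.1 mOsm/kg

Calculated osmolality = 2·Na + glucose + BUN/2.8 + ethanol/3.7
= 2·141 + 7 + 20/2.8 + 318/3.7
= 282 + 7 + 7.14 + 85.95
= 382.09 mOsm/kg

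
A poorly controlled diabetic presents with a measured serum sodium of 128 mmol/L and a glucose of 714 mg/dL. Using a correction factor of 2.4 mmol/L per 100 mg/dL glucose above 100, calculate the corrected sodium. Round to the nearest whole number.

143 mmol/L

Corrected Na = measured Na + 2.4 · (glucose − 100)/100
= 128 + 2.4 · (714 − 100)/100
= 128 + 14.7
= 142.7 mmol/L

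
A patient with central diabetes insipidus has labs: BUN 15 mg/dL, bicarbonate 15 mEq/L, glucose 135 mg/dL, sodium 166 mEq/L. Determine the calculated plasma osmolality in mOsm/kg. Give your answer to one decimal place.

Calculated osmolality = 2·Na + glucose/18 + BUN/2.8
= 2·166 + 135/18 + 15/2.8
= 332 + 7.50 + 5.36
= 344.86 mOsm/kg

344.9 mOsm/kg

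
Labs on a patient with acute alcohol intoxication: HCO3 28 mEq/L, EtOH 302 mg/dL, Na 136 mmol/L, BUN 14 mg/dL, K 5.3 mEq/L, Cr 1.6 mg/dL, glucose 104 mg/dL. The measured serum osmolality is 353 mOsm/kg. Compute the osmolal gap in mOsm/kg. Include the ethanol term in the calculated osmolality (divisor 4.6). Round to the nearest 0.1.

Calculated osmolality = 2·Na + glucose/18 + BUN/2.8 + ethanol/4.6
= 2·136 + 104/18 + 14/2.8 + 302/4.6
= 272 + 5.78 + 5 + 65.65
= 348.43 mOsm/kg ≈ 348.4 mOsm/kg
Osmolar gap = measured − calculated = 353 − 348.4 = 4.6 mOsm/kg

4.6 mOsm/kg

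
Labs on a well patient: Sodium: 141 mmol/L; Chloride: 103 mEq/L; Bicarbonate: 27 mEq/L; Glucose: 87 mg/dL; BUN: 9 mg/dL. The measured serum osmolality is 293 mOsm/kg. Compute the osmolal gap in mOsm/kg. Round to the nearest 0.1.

Calculated osmolality = 2·Na + glucose/18 + BUN/2.8
= 2·141 + 87/18 + 9/2.8
= 282 + 4.83 + 3.21
= 290.04 mOsm/kg ≈ 290.0 mOsm/kg
Osmolar gap = measured − calculated = 293 − 290.0 = 3.0 mOsm/kg

3.0 mOsm/kg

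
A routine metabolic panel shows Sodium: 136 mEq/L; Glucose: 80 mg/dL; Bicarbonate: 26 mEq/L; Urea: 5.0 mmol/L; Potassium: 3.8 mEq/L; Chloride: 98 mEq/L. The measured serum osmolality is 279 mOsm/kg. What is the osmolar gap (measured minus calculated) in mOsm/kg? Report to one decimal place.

-2.4 mOsm/kg

Calculated osmolality = 2·Na + glucose/18 + urea
= 2·136 + 80/18 + 5
= 272 + 4.44 + 5
= 281.44 mOsm/kg ≈ 281.4 mOsm/kg
Osmolar gap = measured − calculated = 279 − 281.4 = -2.4 mOsm/kg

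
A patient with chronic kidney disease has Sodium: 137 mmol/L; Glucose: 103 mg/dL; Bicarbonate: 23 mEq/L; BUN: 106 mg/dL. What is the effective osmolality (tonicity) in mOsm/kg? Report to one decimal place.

Effective osmolality excludes urea (freely permeant across cell membranes):
2·Na + glucose/18
= 2·137 + 103/18
= 274 + 5.72
= 279.72 mOsm/kg

279.7 mOsm/kg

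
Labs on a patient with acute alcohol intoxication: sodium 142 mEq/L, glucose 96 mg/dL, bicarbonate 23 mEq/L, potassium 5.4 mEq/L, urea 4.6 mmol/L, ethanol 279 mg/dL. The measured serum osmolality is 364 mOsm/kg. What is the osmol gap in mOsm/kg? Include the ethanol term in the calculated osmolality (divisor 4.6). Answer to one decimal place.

Calculated osmolality = 2·Na + glucose/18 + urea + ethanol/4.6
= 2·142 + 96/18 + 4.6 + 279/4.6
= 284 + 5.33 + 4.60 + 60.65
= 354.58 mOsm/kg ≈ 354.6 mOsm/kg
Osmolar gap = measured − calculated = 364 − 354.6 = 9.4 mOsm/kg

9.4 mOsm/kg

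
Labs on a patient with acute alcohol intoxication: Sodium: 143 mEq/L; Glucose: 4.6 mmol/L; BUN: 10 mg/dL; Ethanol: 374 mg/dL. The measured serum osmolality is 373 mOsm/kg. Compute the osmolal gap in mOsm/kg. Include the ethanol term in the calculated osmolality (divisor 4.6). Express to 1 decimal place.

Calculated osmolality = 2·Na + glucose + BUN/2.8 + ethanol/4.6
= 2·143 + 4.6 + 10/2.8 + 374/4.6
= 286 + 4.60 + 3.57 + 81.30
= 375.47 mOsm/kg ≈ 375.5 mOsm/kg
Osmolar gap = measured − calculated = 373 − 375.5 = -2.5 mOsm/kg

-2.5 mOsm/kg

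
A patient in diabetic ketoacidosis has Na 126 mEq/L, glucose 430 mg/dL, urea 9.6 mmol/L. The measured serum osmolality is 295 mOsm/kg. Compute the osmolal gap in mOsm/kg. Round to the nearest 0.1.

9.5 mOsm/kg

Calculated osmolality = 2·Na + glucose/18 + urea
= 2·126 + 430/18 + 9.6
= 252 + 23.89 + 9.60
= 285.49 mOsm/kg ≈ 285.5 mOsm/kg
Osmolar gap = measured − calculated = 295 − 285.5 = 9.5 mOsm/kg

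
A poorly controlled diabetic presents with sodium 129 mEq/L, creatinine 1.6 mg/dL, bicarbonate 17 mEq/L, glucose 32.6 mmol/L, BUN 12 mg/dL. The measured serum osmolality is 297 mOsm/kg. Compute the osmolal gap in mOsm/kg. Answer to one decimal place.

Calculated osmolality = 2·Na + glucose + BUN/2.8
= 2·129 + 32.6 + 12/2.8
= 258 + 32.60 + 4.29
= 294.89 mOsm/kg ≈ 294.9 mOsm/kg
Osmolar gap = measured − calculated = 297 − 294.9 = 2.1 mOsm/kg

2.1 mOsm/kg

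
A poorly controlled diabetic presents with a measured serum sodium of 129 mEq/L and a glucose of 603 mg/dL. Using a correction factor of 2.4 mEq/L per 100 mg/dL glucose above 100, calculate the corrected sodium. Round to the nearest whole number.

141 mEq/L

Corrected Na = measured Na + 2.4 · (glucose − 100)/100
= 129 + 2.4 · (603 − 100)/100
= 129 + 12.1
= 141.1 mEq/L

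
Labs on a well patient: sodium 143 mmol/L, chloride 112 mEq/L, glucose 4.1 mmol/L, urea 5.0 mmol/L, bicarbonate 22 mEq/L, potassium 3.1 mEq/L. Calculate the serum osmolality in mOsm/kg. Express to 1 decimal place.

295.1 mOsm/kg

Calculated osmolality = 2·Na + glucose + urea
= 2·143 + 4.1 + 5
= 286 + 4.10 + 5
= 295.1 mOsm/kg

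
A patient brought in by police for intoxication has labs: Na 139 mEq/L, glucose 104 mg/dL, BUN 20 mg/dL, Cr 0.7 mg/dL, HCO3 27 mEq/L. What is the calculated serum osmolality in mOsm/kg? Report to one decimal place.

Calculated osmolality = 2·Na + glucose/18 + BUN/2.8
= 2·139 + 104/18 + 20/2.8
= 278 + 5.78 + 7.14
= 290.92 mOsm/kg

290.9 mOsm/kg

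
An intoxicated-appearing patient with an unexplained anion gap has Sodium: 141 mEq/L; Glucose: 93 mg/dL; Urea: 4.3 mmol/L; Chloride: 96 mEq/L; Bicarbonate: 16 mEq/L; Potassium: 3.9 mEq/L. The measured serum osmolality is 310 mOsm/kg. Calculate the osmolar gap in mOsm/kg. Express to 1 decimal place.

18.5 mOsm/kg

Calculated osmolality = 2·Na + glucose/18 + urea
= 2·141 + 93/18 + 4.3
= 282 + 5.17 + 4.30
= 291.47 mOsm/kg ≈ 291.5 mOsm/kg
Osmolar gap = measured − calculated = 310 − 291.5 = 18.5 mOsm/kg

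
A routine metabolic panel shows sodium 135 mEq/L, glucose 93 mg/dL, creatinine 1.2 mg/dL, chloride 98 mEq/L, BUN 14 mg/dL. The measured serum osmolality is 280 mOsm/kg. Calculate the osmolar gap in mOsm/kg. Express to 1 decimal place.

-0.2 mOsm/kg

Calculated osmolality = 2·Na + glucose/18 + BUN/2.8
= 2·135 + 93/18 + 14/2.8
= 270 + 5.17 + 5
= 280.17 mOsm/kg ≈ 280.2 mOsm/kg
Osmolar gap = measured − calculated = 280 − 280.2 = -0.2 mOsm/kg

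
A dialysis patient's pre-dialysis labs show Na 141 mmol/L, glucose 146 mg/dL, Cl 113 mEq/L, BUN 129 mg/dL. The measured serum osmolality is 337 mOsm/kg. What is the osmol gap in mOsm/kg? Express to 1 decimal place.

Calculated osmolality = 2·Na + glucose/18 + BUN/2.8
= 2·141 + 146/18 + 129/2.8
= 282 + 8.11 + 46.07
= 336.18 mOsm/kg ≈ 336.2 mOsm/kg
Osmolar gap = measured − calculated = 337 − 336.2 = 0.8 mOsm/kg

0.8 mOsm/kg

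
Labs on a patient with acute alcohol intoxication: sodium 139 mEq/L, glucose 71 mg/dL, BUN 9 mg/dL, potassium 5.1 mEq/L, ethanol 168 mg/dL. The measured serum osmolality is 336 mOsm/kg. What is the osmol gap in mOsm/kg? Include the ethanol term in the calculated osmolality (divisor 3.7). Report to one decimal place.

5.4 mOsm/kg

Calculated osmolality = 2·Na + glucose/18 + BUN/2.8 + ethanol/3.7
= 2·139 + 71/18 + 9/2.8 + 168/3.7
= 278 + 3.94 + 3.21 + 45.41
= 330.56 mOsm/kg ≈ 330.6 mOsm/kg
Osmolar gap = measured − calculated = 336 − 330.6 = 5.4 mOsm/kg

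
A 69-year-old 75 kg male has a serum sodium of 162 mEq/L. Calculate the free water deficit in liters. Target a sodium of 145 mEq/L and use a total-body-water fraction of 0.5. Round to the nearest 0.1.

TBW = 0.5 · 75 = 37.5 L
Free water deficit = TBW · (Na/145 − 1)
= 37.5 · (162/145 − 1)
= 37.5 · 0.1172
= 4.39 L

4.4 L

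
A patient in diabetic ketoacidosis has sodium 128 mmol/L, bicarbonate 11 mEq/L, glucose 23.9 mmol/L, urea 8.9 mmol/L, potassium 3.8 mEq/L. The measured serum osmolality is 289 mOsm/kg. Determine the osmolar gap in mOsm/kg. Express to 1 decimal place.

Calculated osmolality = 2·Na + glucose + urea
= 2·128 + 23.9 + 8.9
= 256 + 23.90 + 8.90
= 288.8 mOsm/kg ≈ 288.8 mOsm/kg
Osmolar gap = measured − calculated = 289 − 288.8 = 0.2 mOsm/kg

0.2 mOsm/kg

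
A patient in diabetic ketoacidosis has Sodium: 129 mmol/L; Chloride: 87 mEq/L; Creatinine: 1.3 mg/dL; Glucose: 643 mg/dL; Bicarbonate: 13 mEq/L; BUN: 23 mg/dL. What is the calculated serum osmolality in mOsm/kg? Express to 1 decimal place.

Calculated osmolality = 2·Na + glucose/18 + BUN/2.8
= 2·129 + 643/18 + 23/2.8
= 258 + 35.72 + 8.21
= 301.93 mOsm/kg

301.9 mOsm/kg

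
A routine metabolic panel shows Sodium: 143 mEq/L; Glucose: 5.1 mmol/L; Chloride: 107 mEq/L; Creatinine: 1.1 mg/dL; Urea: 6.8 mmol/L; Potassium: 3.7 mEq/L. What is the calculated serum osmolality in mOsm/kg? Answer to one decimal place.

297.9 mOsm/kg

Calculated osmolality = 2·Na + glucose + urea
= 2·143 + 5.1 + 6.8
= 286 + 5.10 + 6.80
= 297.9 mOsm/kg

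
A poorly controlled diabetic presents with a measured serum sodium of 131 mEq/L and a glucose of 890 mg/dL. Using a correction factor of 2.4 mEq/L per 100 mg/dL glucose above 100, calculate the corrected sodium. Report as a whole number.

Corrected Na = measured Na + 2.4 · (glucose − 100)/100
= 131 + 2.4 · (890 − 100)/100
= 131 + 19
= 150 mEq/L

150 mEq/L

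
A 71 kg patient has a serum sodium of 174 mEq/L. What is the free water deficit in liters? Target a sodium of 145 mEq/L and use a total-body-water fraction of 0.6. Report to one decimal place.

8.5 L

TBW = 0.6 · 71 = 42.6 L
Free water deficit = TBW · (Na/145 − 1)
= 42.6 · (174/145 − 1)
= 42.6 · 0.2
= 8.52 L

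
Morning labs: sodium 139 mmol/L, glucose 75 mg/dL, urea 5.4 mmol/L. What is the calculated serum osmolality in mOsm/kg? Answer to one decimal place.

287.6 mOsm/kg

Calculated osmolality = 2·Na + glucose/18 + urea
= 2·139 + 75/18 + 5.4
= 278 + 4.17 + 5.40
= 287.57 mOsm/kg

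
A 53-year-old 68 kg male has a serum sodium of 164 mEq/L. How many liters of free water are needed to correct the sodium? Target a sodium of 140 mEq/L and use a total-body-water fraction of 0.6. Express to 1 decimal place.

7.0 L

TBW = 0.6 · 68 = 40.8 L
Free water deficit = TBW · (Na/140 − 1)
= 40.8 · (164/140 − 1)
= 40.8 · 0.1714
= 6.99 L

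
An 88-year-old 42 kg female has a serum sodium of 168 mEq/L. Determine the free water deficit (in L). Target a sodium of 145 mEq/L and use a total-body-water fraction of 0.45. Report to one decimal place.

3.0 L

TBW = 0.45 · 42 = 18.9 L
Free water deficit = TBW · (Na/145 − 1)
= 18.9 · (168/145 − 1)
= 18.9 · 0.1586
= 3 L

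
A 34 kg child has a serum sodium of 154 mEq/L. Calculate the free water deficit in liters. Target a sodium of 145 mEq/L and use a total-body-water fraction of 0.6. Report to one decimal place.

1.3 L

TBW = 0.6 · 34 = 20.4 L
Free water deficit = TBW · (Na/145 − 1)
= 20.4 · (154/145 − 1)
= 20.4 · 0.0621
= 1.27 L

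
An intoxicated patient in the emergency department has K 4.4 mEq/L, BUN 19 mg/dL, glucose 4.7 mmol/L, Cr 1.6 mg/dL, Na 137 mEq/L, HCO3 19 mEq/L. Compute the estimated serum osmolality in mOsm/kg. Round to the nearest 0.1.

285.5 mOsm/kg

Calculated osmolality = 2·Na + glucose + BUN/2.8
= 2·137 + 4.7 + 19/2.8
= 274 + 4.70 + 6.79
= 285.49 mOsm/kg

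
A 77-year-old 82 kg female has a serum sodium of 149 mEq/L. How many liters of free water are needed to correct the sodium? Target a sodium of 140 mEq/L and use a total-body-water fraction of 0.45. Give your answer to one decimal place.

TBW = 0.45 · 82 = 36.9 L
Free water deficit = TBW · (Na/140 − 1)
= 36.9 · (149/140 − 1)
= 36.9 · 0.0643
= 2.37 L

2.4 L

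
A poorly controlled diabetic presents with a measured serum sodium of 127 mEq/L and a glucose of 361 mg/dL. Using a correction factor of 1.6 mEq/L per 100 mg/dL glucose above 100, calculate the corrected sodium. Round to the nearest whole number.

Corrected Na = measured Na + 1.6 · (glucose − 100)/100
= 127 + 1.6 · (361 − 100)/100
= 127 + 4.2
= 131.2 mEq/L

131 mEq/L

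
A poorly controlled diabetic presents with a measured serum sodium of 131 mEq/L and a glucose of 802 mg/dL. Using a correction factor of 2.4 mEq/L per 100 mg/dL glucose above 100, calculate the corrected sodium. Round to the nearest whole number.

Corrected Na = measured Na + 2.4 · (glucose − 100)/100
= 131 + 2.4 · (802 − 100)/100
= 131 + 16.8
= 147.8 mEq/L

148 mEq/L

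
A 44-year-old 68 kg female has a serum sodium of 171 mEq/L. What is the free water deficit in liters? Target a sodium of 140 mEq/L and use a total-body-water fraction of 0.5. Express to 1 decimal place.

TBW = 0.5 · 68 = 34 L
Free water deficit = TBW · (Na/140 − 1)
= 34 · (171/140 − 1)
= 34 · 0.2214
= 7.53 L

7.5 L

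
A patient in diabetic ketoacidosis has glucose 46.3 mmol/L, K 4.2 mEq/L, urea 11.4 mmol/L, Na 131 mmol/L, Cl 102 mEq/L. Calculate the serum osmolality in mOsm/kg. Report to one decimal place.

Calculated osmolality = 2·Na + glucose + urea
= 2·131 + 46.3 + 11.4
= 262 + 46.30 + 11.40
= 319.7 mOsm/kg

319.7 mOsm/kg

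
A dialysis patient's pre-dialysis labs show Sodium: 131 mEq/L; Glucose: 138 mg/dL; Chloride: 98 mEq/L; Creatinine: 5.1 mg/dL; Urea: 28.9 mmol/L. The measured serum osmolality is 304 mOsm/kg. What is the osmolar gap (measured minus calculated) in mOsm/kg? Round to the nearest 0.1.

5.4 mOsm/kg

Calculated osmolality = 2·Na + glucose/18 + urea
= 2·131 + 138/18 + 28.9
= 262 + 7.67 + 28.90
= 298.57 mOsm/kg ≈ 298.6 mOsm/kg
Osmolar gap = measured − calculated = 304 − 298.6 = 5.4 mOsm/kg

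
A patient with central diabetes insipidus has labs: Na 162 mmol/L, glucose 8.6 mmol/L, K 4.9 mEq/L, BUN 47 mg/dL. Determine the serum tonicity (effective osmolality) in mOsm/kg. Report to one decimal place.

Effective osmolality excludes urea (freely permeant across cell membranes):
2·Na + glucose
= 2·162 + 8.6
= 324 + 8.6
= 332.6 mOsm/kg

332.6 mOsm/kg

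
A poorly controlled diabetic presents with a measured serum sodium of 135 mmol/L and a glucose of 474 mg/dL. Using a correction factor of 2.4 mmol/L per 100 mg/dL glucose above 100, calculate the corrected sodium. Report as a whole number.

144 mmol/L

Corrected Na = measured Na + 2.4 · (glucose − 100)/100
= 135 + 2.4 · (474 − 100)/100
= 135 + 9
= 144 mmol/L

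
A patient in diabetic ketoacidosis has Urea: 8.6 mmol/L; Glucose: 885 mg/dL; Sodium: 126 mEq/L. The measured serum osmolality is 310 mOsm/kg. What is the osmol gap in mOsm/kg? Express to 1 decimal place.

0.2 mOsm/kg

Calculated osmolality = 2·Na + glucose/18 + urea
= 2·126 + 885/18 + 8.6
= 252 + 49.17 + 8.60
= 309.77 mOsm/kg ≈ 309.8 mOsm/kg
Osmolar gap = measured − calculated = 310 − 309.8 = 0.2 mOsm/kg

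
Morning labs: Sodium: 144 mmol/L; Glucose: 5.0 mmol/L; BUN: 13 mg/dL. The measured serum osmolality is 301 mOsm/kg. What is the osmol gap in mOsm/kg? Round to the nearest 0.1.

3.4 mOsm/kg

Calculated osmolality = 2·Na + glucose + BUN/2.8
= 2·144 + 5 + 13/2.8
= 288 + 5 + 4.64
= 297.64 mOsm/kg ≈ 297.6 mOsm/kg
Osmolar gap = measured − calculated = 301 − 297.6 = 3.4 mOsm/kg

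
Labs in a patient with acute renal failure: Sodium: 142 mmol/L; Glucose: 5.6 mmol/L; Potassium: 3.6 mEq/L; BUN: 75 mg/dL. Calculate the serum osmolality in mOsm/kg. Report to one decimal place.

Calculated osmolality = 2·Na + glucose + BUN/2.8
= 2·142 + 5.6 + 75/2.8
= 284 + 5.60 + 26.79
= 316.39 mOsm/kg

316.4 mOsm/kg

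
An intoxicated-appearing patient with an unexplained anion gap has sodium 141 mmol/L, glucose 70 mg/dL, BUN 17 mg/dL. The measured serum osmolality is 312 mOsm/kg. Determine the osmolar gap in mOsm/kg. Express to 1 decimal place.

Calculated osmolality = 2·Na + glucose/18 + BUN/2.8
= 2·141 + 70/18 + 17/2.8
= 282 + 3.89 + 6.07
= 291.96 mOsm/kg ≈ 292.0 mOsm/kg
Osmolar gap = measured − calculated = 312 − 292.0 = 20.0 mOsm/kg

20.0 mOsm/kg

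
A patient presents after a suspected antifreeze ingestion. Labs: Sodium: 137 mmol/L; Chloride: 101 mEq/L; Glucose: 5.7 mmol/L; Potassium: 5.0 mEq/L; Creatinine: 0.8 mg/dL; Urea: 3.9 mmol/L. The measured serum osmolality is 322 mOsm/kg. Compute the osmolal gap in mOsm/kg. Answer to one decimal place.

Calculated osmolality = 2·Na + glucose + urea
= 2·137 + 5.7 + 3.9
= 274 + 5.70 + 3.90
= 283.6 mOsm/kg ≈ 283.6 mOsm/kg
Osmolar gap = measured − calculated = 322 − 283.6 = 38.4 mOsm/kg

38.4 mOsm/kg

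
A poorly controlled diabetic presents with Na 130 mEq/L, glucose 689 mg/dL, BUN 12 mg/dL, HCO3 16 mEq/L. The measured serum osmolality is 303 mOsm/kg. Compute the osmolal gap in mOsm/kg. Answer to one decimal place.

Calculated osmolality = 2·Na + glucose/18 + BUN/2.8
= 2·130 + 689/18 + 12/2.8
= 260 + 38.28 + 4.29
= 302.57 mOsm/kg ≈ 302.6 mOsm/kg
Osmolar gap = measured − calculated = 303 − 302.6 = 0.4 mOsm/kg

0.4 mOsm/kg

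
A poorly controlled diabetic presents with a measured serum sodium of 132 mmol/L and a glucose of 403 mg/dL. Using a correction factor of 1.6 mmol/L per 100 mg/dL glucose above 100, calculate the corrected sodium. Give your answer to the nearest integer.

Corrected Na = measured Na + 1.6 · (glucose − 100)/100
= 132 + 1.6 · (403 − 100)/100
= 132 + 4.8
= 136.8 mmol/L

137 mmol/L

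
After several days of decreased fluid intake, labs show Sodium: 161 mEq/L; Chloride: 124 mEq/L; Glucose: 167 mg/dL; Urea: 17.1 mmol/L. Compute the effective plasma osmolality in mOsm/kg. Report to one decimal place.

331.3 mOsm/kg

Effective osmolality excludes urea (freely permeant across cell membranes):
2·Na + glucose/18
= 2·161 + 167/18
= 322 + 9.28
= 331.28 mOsm/kg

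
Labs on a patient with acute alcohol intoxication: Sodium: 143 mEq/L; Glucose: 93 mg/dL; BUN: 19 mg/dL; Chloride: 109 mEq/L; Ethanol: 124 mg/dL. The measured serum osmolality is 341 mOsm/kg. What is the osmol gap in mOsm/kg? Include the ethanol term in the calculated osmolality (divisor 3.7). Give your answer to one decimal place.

Calculated osmolality = 2·Na + glucose/18 + BUN/2.8 + ethanol/3.7
= 2·143 + 93/18 + 19/2.8 + 124/3.7
= 286 + 5.17 + 6.79 + 33.51
= 331.47 mOsm/kg ≈ 331.5 mOsm/kg
Osmolar gap = measured − calculated = 341 − 331.5 = 9.5 mOsm/kg

9.5 mOsm/kg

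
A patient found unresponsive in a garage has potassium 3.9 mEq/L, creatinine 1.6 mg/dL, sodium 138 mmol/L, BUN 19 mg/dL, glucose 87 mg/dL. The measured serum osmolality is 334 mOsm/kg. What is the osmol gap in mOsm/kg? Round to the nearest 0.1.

46.4 mOsm/kg

Calculated osmolality = 2·Na + glucose/18 + BUN/2.8
= 2·138 + 87/18 + 19/2.8
= 276 + 4.83 + 6.79
= 287.62 mOsm/kg ≈ 287.6 mOsm/kg
Osmolar gap = measured − calculated = 334 − 287.6 = 46.4 mOsm/kg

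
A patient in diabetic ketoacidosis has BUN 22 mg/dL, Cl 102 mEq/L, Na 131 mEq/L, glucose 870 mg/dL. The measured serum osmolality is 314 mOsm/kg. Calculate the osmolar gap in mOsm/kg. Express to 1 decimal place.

Calculated osmolality = 2·Na + glucose/18 + BUN/2.8
= 2·131 + 870/18 + 22/2.8
= 262 + 48.33 + 7.86
= 318.19 mOsm/kg ≈ 318.2 mOsm/kg
Osmolar gap = measured − calculated = 314 − 318.2 = -4.2 mOsm/kg

-4.2 mOsm/kg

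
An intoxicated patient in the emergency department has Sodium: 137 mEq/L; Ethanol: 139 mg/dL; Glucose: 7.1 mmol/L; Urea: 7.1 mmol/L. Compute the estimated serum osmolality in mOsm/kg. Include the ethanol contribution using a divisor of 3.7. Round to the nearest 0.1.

325.8 mOsm/kg

Calculated osmolality = 2·Na + glucose + urea + ethanol/3.7
= 2·137 + 7.1 + 7.1 + 139/3.7
= 274 + 7.10 + 7.10 + 37.57
= 325.77 mOsm/kg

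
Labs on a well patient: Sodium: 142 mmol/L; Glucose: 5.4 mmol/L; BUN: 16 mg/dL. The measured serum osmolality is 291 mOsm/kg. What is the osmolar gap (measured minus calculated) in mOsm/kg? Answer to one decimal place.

Calculated osmolality = 2·Na + glucose + BUN/2.8
= 2·142 + 5.4 + 16/2.8
= 284 + 5.40 + 5.71
= 295.11 mOsm/kg ≈ 295.1 mOsm/kg
Osmolar gap = measured − calculated = 291 − 295.1 = -4.1 mOsm/kg

-4.1 mOsm/kg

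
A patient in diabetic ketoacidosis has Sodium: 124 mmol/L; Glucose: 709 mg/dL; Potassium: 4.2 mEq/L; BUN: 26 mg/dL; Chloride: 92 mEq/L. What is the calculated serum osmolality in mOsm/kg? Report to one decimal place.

Calculated osmolality = 2·Na + glucose/18 + BUN/2.8
= 2·124 + 709/18 + 26/2.8
= 248 + 39.39 + 9.29
= 296.68 mOsm/kg

296.7 mOsm/kg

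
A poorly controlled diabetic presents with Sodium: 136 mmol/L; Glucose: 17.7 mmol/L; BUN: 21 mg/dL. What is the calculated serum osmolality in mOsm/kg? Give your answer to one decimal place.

Calculated osmolality = 2·Na + glucose + BUN/2.8
= 2·136 + 17.7 + 21/2.8
= 272 + 17.70 + 7.50
= 297.2 mOsm/kg

297.2 mOsm/kg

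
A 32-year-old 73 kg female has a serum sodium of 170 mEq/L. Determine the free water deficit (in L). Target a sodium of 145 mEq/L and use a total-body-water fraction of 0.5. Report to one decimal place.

6.3 L

TBW = 0.5 · 73 = 36.5 L
Free water deficit = TBW · (Na/145 − 1)
= 36.5 · (170/145 − 1)
= 36.5 · 0.1724
= 6.29 L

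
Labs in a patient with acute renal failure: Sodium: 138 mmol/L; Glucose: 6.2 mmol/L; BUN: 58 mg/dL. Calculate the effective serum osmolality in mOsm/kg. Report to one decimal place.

282.2 mOsm/kg

Effective osmolality excludes urea (freely permeant across cell membranes):
2·Na + glucose
= 2·138 + 6.2
= 276 + 6.2
= 282.2 mOsm/kg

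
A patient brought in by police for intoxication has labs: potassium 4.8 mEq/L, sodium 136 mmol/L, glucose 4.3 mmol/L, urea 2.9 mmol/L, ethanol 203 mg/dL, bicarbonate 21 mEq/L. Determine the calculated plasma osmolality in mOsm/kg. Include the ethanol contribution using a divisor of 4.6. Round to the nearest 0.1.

323.3 mOsm/kg

Calculated osmolality = 2·Na + glucose + urea + ethanol/4.6
= 2·136 + 4.3 + 2.9 + 203/4.6
= 272 + 4.30 + 2.90 + 44.13
= 323.33 mOsm/kg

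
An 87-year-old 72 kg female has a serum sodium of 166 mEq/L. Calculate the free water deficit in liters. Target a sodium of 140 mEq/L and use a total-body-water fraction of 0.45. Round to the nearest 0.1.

6.0 L

TBW = 0.45 · 72 = 32.4 L
Free water deficit = TBW · (Na/140 − 1)
= 32.4 · (166/140 − 1)
= 32.4 · 0.1857
= 6.02 L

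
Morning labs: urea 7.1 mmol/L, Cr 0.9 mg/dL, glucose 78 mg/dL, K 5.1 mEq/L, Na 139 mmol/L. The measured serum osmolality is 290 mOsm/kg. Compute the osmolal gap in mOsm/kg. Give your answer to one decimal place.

Calculated osmolality = 2·Na + glucose/18 + urea
= 2·139 + 78/18 + 7.1
= 278 + 4.33 + 7.10
= 289.43 mOsm/kg ≈ 289.4 mOsm/kg
Osmolar gap = measured − calculated = 290 − 289.4 = 0.6 mOsm/kg

0.6 mOsm/kg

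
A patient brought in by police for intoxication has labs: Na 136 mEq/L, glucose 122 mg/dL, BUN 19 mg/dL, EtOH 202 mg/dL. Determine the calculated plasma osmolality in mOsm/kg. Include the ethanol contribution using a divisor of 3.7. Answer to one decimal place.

340.2 mOsm/kg

Calculated osmolality = 2·Na + glucose/18 + BUN/2.8 + ethanol/3.7
= 2·136 + 122/18 + 19/2.8 + 202/3.7
= 272 + 6.78 + 6.79 + 54.59
= 340.16 mOsm/kg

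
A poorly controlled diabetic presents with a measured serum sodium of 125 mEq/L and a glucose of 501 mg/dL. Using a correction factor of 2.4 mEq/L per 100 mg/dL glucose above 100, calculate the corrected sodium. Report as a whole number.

135 mEq/L

Corrected Na = measured Na + 2.4 · (glucose − 100)/100
= 125 + 2.4 · (501 − 100)/100
= 125 + 9.6
= 134.6 mEq/L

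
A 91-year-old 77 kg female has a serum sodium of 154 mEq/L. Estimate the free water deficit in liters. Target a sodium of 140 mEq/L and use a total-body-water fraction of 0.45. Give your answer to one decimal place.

TBW = 0.45 · 77 = 34.65 L
Free water deficit = TBW · (Na/140 − 1)
= 34.65 · (154/140 − 1)
= 34.65 · 0.1
= 3.46 L

3.5 L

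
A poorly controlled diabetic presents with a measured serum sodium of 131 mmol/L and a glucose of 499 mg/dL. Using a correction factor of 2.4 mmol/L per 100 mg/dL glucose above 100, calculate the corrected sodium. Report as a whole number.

141 mmol/L

Corrected Na = measured Na + 2.4 · (glucose − 100)/100
= 131 + 2.4 · (499 − 100)/100
= 131 + 9.6
= 140.6 mmol/L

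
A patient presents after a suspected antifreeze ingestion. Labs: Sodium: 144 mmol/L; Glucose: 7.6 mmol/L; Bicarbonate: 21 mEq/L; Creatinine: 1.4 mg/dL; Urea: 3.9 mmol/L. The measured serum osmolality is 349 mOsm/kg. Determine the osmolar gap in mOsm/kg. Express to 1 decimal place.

Calculated osmolality = 2·Na + glucose + urea
= 2·144 + 7.6 + 3.9
= 288 + 7.60 + 3.90
= 299.5 mOsm/kg ≈ 299.5 mOsm/kg
Osmolar gap = measured − calculated = 349 − 299.5 = 49.5 mOsm/kg

49.5 mOsm/kg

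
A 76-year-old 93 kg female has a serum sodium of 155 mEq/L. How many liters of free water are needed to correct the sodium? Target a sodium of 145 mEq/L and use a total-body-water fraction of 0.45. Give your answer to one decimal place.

2.9 L

TBW = 0.45 · 93 = 41.85 L
Free water deficit = TBW · (Na/145 − 1)
= 41.85 · (155/145 − 1)
= 41.85 · 0.069
= 2.89 L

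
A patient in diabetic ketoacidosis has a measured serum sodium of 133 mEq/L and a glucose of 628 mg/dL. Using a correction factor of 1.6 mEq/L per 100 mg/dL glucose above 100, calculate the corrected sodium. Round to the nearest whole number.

Corrected Na = measured Na + 1.6 · (glucose − 100)/100
= 133 + 1.6 · (628 − 100)/100
= 133 + 8.4
= 141.4 mEq/L

141 mEq/L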